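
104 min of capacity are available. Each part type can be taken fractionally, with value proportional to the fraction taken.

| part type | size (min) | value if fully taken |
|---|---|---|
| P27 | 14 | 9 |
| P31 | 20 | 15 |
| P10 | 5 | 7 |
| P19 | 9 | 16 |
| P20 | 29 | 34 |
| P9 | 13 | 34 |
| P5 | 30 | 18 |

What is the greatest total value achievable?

123.4

Best value per unit of size first: P9 34/13≈2.62, P19 16/9≈1.78, P10 7/5≈1.4, P20 34/29≈1.17, P31 15/20≈0.75, P27 9/14≈0.643, P5 18/30≈0.6.
P9: take in full, 13 min for value 34 ; 91 left.
P19: take in full, 9 min for value 16 ; 82 left.
All 5 min of P10 fit (value 7) ; 77 remain.
P20: take in full, 29 min for value 34 ; 48 left.
Take all of P31 (20 min, value 15) ; 28 min left.
P27: take in full, 14 min for value 9 ; 14 left.
14 min left: a 14/30 share of P5 gives 18×14/30 = 8.4.
Total value = 123.4.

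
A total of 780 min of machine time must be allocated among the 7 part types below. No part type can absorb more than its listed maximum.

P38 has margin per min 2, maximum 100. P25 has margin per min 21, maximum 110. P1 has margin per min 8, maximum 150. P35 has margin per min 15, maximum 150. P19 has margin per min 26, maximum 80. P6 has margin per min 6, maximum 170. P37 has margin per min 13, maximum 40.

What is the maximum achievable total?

9540

Rank by margin per min: P19 26 > P25 21 > P35 15 > P37 13 > P1 8 > P6 6 > P38 2.
Give P19 80 to hit its cap of 80 — 700 left.
P25: +110 to 110 (cap) — 590 left.
Give P35 150 to hit its cap of 150 — 440 left.
P37: +40 to 40 (cap) — 400 left.
Give P1 150 to hit its cap of 150 — 250 left.
P6 takes 170 to reach its cap of 170 — 80 left.
P38 has room for 100 but only 80 remain, so it gets 80.
Total = 2×80 + 21×110 + 8×150 + 15×150 + 26×80 + 6×170 + 13×40 = 9540.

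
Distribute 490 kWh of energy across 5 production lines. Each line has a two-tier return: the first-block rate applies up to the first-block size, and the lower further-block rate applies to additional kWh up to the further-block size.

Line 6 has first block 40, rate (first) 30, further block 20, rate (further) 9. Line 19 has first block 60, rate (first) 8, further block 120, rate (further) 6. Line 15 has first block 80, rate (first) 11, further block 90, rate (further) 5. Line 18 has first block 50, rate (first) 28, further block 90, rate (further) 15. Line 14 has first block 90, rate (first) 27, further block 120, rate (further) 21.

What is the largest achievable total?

Rank every tier by rate: Line 6/tier1 30 > Line 18/tier1 28 > Line 14/tier1 27 > Line 14/tier2 21 > Line 18/tier2 15 > Line 15/tier1 11 > Line 6/tier2 9 > Line 19/tier1 8 > Line 19/tier2 6 > Line 15/tier2 5.
Fill Line 6 tier1 block (40 at 30) ; 450 left.
Fill Line 18 tier1 block (50 at 28) ; 400 left.
Line 14/tier1 (27): +90 ; 310 left.
Line 14/tier2 (21): +120 ; 190 left.
Fill Line 18 tier2 block (90 at 15) ; 100 left.
Fill Line 15 tier1 block (80 at 11) ; 20 left.
Line 6 tier2 at 9: fill all 20 ; 0 left.
Total = 30×40 + 28×50 + 27×90 + 21×120 + 15×90 + 11×80 + 9×20 = 9960.

9960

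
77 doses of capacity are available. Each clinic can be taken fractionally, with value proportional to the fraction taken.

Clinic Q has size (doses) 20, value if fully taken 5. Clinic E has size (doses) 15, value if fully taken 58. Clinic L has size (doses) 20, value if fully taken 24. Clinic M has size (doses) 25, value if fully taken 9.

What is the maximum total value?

95.25

Rank by value-to-size ratio: Clinic E 58/15≈3.87, Clinic L 24/20≈1.2, Clinic M 9/25≈0.36, Clinic Q 5/20≈0.25.
Clinic E: take in full, 15 doses for value 58 ; 62 left.
All 20 doses of Clinic L fit (value 24) ; 42 remain.
Take all of Clinic M (25 doses, value 9) ; 17 doses left.
Fill the last 17 doses with part of Clinic Q: 17/20 of it earns 4.25.
Total value = 95.25.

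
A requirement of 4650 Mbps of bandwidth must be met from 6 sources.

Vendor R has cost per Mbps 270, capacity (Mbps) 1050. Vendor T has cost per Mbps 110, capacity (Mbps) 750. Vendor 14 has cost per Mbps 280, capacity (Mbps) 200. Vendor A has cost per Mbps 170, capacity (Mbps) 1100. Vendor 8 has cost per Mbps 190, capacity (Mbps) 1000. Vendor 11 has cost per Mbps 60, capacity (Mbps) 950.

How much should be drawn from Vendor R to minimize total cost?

Cheapest first:
Vendor 11 (60): use full 950 → 3700 Mbps to go.
Take 750 from Vendor T at 110 → need 2950 more.
Vendor A (170): use full 1100 → 1850 Mbps to go.
Vendor 8 (190): use full 1000 → 850 Mbps to go.
Take 850 from Vendor R at 270 to finish.
Vendor 14: unused.

850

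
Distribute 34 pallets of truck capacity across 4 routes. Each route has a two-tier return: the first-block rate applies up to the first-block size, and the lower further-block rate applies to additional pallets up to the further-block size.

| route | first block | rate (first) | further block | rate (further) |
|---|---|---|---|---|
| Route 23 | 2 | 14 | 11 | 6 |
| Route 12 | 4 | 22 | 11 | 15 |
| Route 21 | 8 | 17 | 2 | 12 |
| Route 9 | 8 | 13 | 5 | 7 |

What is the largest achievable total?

Order all 8 blocks by rate: Route 12/first 22 > Route 21/first 17 > Route 12/second 15 > Route 23/first 14 > Route 9/first 13 > Route 21/second 12 > Route 9/second 7 > Route 23/second 6.
Route 12/first (22): +4 → 30 left.
Route 21/first (17): +8 → 22 left.
Fill Route 12 second block (11 at 15) → 11 left.
Route 23 first at 14: fill all 2 → 9 left.
Route 9/first (13): +8 → 1 left.
1 remain; put them into Route 21 second at 12.
Total = 22×4 + 17×8 + 15×11 + 14×2 + 13×8 + 12×1 = 533.

533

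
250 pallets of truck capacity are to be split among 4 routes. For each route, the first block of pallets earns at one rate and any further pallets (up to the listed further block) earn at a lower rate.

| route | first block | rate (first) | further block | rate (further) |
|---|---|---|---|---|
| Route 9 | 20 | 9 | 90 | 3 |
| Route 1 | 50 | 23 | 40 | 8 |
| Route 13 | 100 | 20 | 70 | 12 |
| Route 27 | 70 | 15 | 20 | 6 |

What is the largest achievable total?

Treat each block as its own option and order by rate: Route 1/first 23 > Route 13/first 20 > Route 27/first 15 > Route 13/second 12 > Route 9/first 9 > Route 1/second 8 > Route 27/second 6 > Route 9/second 3.
Fill Route 1 first block (50 at 23) ; 200 left.
Route 13 first at 20: fill all 100 ; 100 left.
Route 27 first at 15: fill all 70 ; 30 left.
30 remain; put them into Route 13 second at 12.
Total = 23×50 + 20×100 + 15×70 + 12×30 = 4560.

4560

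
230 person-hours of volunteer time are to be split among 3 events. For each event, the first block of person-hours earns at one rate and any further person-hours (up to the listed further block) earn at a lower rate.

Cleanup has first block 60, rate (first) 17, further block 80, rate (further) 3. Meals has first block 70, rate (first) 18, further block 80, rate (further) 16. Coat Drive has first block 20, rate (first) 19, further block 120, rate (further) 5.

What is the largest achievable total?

3940

Treat each block as its own option and order by rate: Coat Drive/tier1 19 > Meals/tier1 18 > Cleanup/tier1 17 > Meals/tier2 16 > Coat Drive/tier2 5 > Cleanup/tier2 3.
Coat Drive/tier1 (19): +20 — 210 left.
Fill Meals tier1 block (70 at 18) — 140 left.
Cleanup/tier1 (17): +60 — 80 left.
Meals/tier2 (16): +80 — 0 left.
Total = 19×20 + 18×70 + 17×60 + 16×80 = 3940.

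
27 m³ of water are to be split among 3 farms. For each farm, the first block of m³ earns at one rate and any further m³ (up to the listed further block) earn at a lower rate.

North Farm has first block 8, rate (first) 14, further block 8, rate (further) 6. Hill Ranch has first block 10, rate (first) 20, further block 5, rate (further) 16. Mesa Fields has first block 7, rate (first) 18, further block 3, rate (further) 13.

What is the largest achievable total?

476

Rank every tier by rate: Hill Ranch/tier1 20 > Mesa Fields/tier1 18 > Hill Ranch/tier2 16 > North Farm/tier1 14 > Mesa Fields/tier2 13 > North Farm/tier2 6.
Hill Ranch/tier1 (20): +10 — 17 left.
Fill Mesa Fields tier1 block (7 at 18) — 10 left.
Hill Ranch/tier2 (16): +5 — 5 left.
North Farm tier1 at 14: only 5 left, fill 5.
Total = 20×10 + 18×7 + 16×5 + 14×5 = 476.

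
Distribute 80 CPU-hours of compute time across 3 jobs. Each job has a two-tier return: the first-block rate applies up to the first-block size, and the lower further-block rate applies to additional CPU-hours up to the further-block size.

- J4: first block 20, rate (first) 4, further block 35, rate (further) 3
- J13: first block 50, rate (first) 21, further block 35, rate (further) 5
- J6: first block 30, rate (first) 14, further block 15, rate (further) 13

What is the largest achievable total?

1470

Order all 6 blocks by rate: J13/T1 21 > J6/T1 14 > J6/T2 13 > J13/T2 5 > J4/T1 4 > J4/T2 3.
Fill J13 T1 block (50 at 21) → 30 left.
J6 T1 at 14: fill all 30 → 0 left.
Total = 21×50 + 14×30 = 1470.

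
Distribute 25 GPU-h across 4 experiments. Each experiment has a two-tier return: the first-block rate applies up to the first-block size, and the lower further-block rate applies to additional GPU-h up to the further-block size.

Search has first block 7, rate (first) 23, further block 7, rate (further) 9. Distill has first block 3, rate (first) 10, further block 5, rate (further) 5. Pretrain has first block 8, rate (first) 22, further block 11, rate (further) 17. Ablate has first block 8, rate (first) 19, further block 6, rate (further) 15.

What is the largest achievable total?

Order all 8 blocks by rate: Search/tier1 23 > Pretrain/tier1 22 > Ablate/tier1 19 > Pretrain/tier2 17 > Ablate/tier2 15 > Distill/tier1 10 > Search/tier2 9 > Distill/tier2 5.
Search tier1 at 23: fill all 7 → 18 left.
Pretrain tier1 at 22: fill all 8 → 10 left.
Ablate tier1 at 19: fill all 8 → 2 left.
Pretrain tier2 at 17: only 2 left, fill 2.
Total = 23×7 + 22×8 + 19×8 + 17×2 = 523.

523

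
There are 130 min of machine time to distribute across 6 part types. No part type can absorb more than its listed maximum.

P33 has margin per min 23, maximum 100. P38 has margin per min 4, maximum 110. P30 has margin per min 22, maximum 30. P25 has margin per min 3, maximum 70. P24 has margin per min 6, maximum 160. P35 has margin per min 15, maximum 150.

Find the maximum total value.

2960

Rank by margin per min: P33 23 > P30 22 > P35 15 > P24 6 > P38 4 > P25 3.
P33: +100 to 100 (cap) → 30 left.
P30 takes 30 to reach its cap of 30 → 0 left.
Total = 23×100 + 22×30 = 2960.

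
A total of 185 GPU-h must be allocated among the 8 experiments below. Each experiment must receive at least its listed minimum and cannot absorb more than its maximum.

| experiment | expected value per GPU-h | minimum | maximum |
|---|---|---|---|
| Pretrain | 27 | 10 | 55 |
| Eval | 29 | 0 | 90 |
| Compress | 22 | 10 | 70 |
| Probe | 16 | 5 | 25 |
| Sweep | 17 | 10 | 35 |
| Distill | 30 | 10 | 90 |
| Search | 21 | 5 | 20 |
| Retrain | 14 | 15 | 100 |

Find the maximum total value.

4915

Meeting every minimum uses 10+0+10+5+10+10+5+15 = 65 GPU-h, leaving 120.
Order the experiments by expected value per GPU-h: Distill 30 > Eval 29 > Pretrain 27 > Compress 22 > Search 21 > Sweep 17 > Probe 16 > Retrain 14.
Distill takes 80 more to reach its cap of 90 — 40 left.
Eval: +40 (room for 90) → 40. Pool exhausted.
Total = 27×10 + 29×40 + 22×10 + 16×5 + 17×10 + 30×90 + 21×5 + 14×15 = 4915.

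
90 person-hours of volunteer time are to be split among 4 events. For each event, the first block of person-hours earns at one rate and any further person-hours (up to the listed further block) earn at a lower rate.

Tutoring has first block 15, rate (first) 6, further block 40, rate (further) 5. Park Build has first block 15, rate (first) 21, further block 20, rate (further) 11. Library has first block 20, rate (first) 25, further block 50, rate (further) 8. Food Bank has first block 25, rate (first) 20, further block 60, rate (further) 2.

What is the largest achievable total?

1615

Order all 8 blocks by rate: Library/first 25 > Park Build/first 21 > Food Bank/first 20 > Park Build/second 11 > Library/second 8 > Tutoring/first 6 > Tutoring/second 5 > Food Bank/second 2.
Fill Library first block (20 at 25) → 70 left.
Park Build first at 21: fill all 15 → 55 left.
Food Bank first at 20: fill all 25 → 30 left.
Park Build/second (11): +20 → 10 left.
Library second at 8: only 10 left, fill 10.
Total = 25×20 + 21×15 + 20×25 + 11×20 + 8×10 = 1615.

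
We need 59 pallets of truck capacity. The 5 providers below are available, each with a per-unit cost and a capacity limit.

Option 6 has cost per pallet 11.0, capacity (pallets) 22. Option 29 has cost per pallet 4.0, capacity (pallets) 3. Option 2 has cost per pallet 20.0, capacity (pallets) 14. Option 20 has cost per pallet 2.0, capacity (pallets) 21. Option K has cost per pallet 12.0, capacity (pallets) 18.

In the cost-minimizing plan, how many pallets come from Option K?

Cheapest first:
Option 20 at 2.0: take all 21 pallets → 38 still needed.
Option 29 at 4.0: take all 3 pallets → 35 still needed.
Take 22 from Option 6 at 11.0 → need 13 more.
Take 13 from Option K at 12.0 to finish.
Option 2: unused.

13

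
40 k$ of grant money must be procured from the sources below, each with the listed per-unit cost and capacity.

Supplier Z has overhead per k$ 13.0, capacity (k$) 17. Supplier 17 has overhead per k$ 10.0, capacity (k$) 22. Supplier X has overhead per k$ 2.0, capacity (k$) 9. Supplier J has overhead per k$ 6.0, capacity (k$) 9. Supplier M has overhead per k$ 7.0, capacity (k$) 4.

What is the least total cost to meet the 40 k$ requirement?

Cheapest first:
Take 9 from Supplier X at 2.0 → need 31 more.
Take 9 from Supplier J at 6.0 → need 22 more.
Take 4 from Supplier M at 7.0 → need 18 more.
Take 18 from Supplier 17 at 10.0 to finish.
Supplier Z: unused.
Cost = 9×2.0 + 9×6.0 + 4×7.0 + 18×10.0 = 280.

280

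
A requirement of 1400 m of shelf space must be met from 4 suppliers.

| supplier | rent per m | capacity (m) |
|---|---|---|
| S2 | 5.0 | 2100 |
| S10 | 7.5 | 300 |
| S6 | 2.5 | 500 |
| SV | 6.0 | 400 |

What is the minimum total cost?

Cheapest first:
S6 (2.5): use full 500 ; 900 m to go.
S2 at 5.0: take 900 of its 2100 ; requirement met.
SV, S10: unused.
Cost = 500×2.5 + 900×5.0 = 5750.

5750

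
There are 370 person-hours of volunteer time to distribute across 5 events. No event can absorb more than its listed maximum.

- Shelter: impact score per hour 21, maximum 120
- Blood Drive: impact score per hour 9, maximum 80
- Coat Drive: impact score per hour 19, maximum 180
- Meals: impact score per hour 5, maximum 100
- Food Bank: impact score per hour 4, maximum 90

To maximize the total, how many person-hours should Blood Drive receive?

70

Order the events by impact score per hour: Shelter 21 > Coat Drive 19 > Blood Drive 9 > Meals 5 > Food Bank 4.
Give Shelter 120 to hit its cap of 120 ; 250 left.
Coat Drive: +180 to 180 (cap) ; 70 left.
Blood Drive has room for 80 but only 70 remain, so it gets 70.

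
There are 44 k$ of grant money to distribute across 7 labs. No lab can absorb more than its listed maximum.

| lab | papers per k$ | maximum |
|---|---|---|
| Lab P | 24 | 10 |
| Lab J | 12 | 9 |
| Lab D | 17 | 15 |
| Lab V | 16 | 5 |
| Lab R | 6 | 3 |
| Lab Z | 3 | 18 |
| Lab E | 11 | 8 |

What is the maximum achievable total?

738

Order the labs by papers per k$: Lab P 24 > Lab D 17 > Lab V 16 > Lab J 12 > Lab E 11 > Lab R 6 > Lab Z 3.
Lab P: +10 to 10 (cap) — 34 left.
Lab D takes 15 to reach its cap of 15 — 19 left.
Lab V: +5 to 5 (cap) — 14 left.
Give Lab J 9 to hit its cap of 9 — 5 left.
Only 5 left; Lab E takes them to reach 5.
Total = 24×10 + 12×9 + 17×15 + 16×5 + 11×5 = 738.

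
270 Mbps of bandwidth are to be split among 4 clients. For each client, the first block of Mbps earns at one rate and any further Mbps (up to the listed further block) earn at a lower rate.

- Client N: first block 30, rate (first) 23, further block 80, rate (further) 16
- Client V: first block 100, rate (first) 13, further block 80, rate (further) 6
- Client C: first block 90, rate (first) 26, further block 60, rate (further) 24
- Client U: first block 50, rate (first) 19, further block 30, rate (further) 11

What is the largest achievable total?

Rank every tier by rate: Client C/first 26 > Client C/second 24 > Client N/first 23 > Client U/first 19 > Client N/second 16 > Client V/first 13 > Client U/second 11 > Client V/second 6.
Client C/first (26): +90 → 180 left.
Client C/second (24): +60 → 120 left.
Client N first at 23: fill all 30 → 90 left.
Fill Client U first block (50 at 19) → 40 left.
Client N/second: +40 of 80 at 16; pool empty.
Total = 26×90 + 24×60 + 23×30 + 19×50 + 16×40 = 6060.

6060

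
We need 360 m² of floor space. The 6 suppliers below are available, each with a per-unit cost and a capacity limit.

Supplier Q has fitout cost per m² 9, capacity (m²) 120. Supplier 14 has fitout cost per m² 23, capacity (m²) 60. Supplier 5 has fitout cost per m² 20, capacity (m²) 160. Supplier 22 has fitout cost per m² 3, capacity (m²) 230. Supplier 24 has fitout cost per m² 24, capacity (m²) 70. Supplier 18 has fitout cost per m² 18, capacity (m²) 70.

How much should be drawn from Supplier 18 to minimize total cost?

Cheapest first:
Supplier 22 at 3: take all 230 m² ; 130 still needed.
Take 120 from Supplier Q at 9 ; need 10 more.
Supplier 18 at 18: take 10 of its 70 ; requirement met.
Supplier 5, Supplier 14, Supplier 24: unused.

10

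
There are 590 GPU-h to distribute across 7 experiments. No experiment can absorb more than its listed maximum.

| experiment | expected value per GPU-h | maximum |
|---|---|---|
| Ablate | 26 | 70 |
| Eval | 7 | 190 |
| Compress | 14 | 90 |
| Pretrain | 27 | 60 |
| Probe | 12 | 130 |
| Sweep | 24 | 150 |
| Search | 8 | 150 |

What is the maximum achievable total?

10580

Order the experiments by expected value per GPU-h: Pretrain 27 > Ablate 26 > Sweep 24 > Compress 14 > Probe 12 > Search 8 > Eval 7.
Give Pretrain 60 to hit its cap of 60 → 530 left.
Give Ablate 70 to hit its cap of 70 → 460 left.
Sweep takes 150 to reach its cap of 150 → 310 left.
Give Compress 90 to hit its cap of 90 → 220 left.
Give Probe 130 to hit its cap of 130 → 90 left.
Search: +90 (room for 150) → 90. Pool exhausted.
Total = 26×70 + 14×90 + 27×60 + 12×130 + 24×150 + 8×90 = 10580.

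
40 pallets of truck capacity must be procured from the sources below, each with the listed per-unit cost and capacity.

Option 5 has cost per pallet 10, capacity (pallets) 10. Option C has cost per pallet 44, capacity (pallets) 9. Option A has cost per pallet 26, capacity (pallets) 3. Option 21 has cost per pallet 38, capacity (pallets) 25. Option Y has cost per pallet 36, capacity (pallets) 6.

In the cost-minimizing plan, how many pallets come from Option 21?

21

Fill from the cheapest source first.
Option 5 (10): use full 10 → 30 pallets to go.
Take 3 from Option A at 26 → need 27 more.
Take 6 from Option Y at 36 → need 21 more.
Take 21 from Option 21 at 38 to finish.
Option C: unused.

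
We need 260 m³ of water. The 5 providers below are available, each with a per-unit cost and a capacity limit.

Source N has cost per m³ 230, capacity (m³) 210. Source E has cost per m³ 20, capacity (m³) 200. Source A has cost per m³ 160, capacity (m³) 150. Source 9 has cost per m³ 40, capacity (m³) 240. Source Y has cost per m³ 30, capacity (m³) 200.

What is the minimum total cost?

Use providers in increasing cost order.
Source E (20): use full 200 — 60 m³ to go.
Source Y (30): take the remaining 60 — done.
Source 9, Source A, Source N: unused.
Cost = 200×20 + 60×30 = 5800.

5800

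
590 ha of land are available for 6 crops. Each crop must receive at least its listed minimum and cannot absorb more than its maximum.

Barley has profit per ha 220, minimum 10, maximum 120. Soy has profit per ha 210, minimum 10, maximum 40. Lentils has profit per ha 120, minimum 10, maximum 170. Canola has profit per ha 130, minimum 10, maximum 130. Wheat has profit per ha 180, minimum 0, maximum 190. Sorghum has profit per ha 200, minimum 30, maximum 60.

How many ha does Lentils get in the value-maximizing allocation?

50

Meeting every minimum uses 10+10+10+10+0+30 = 70 ha, leaving 520.
Highest profit per ha first: Barley 220 > Soy 210 > Sorghum 200 > Wheat 180 > Canola 130 > Lentils 120.
Barley: +110 to 120 (cap) → 410 left.
Give Soy 30 more to hit its cap of 40 → 380 left.
Sorghum takes 30 more to reach its cap of 60 → 350 left.
Give Wheat 190 more to hit its cap of 190 → 160 left.
Canola: +120 to 130 (cap) → 40 left.
Lentils has room for 160 more but only 40 remain, so it gets 50.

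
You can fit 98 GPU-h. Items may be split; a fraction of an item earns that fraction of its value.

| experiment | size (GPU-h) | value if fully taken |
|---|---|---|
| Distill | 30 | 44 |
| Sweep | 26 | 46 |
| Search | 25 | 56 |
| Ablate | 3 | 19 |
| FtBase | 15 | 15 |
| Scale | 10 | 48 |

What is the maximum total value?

217

Rank by value-to-size ratio: Ablate 19/3≈6.33, Scale 48/10≈4.8, Search 56/25≈2.24, Sweep 46/26≈1.77, Distill 44/30≈1.47, FtBase 15/15≈1.
All 3 GPU-h of Ablate fit (value 19) ; 95 remain.
Take all of Scale (10 GPU-h, value 48) ; 85 GPU-h left.
All 25 GPU-h of Search fit (value 56) ; 60 remain.
Sweep: take in full, 26 GPU-h for value 46 ; 34 left.
All 30 GPU-h of Distill fit (value 44) ; 4 remain.
4 GPU-h left: a 4/15 share of FtBase gives 15×4/15 = 4.
Total value = 217.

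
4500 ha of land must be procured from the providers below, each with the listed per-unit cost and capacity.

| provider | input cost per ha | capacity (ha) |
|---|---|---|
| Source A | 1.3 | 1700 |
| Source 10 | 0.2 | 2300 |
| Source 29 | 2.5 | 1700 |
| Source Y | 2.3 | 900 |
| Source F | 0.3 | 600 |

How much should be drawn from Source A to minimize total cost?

Cheapest first:
Take 2300 from Source 10 at 0.2 → need 2200 more.
Take 600 from Source F at 0.3 → need 1600 more.
Source A at 1.3: take 1600 of its 1700 → requirement met.
Source Y, Source 29: unused.

1600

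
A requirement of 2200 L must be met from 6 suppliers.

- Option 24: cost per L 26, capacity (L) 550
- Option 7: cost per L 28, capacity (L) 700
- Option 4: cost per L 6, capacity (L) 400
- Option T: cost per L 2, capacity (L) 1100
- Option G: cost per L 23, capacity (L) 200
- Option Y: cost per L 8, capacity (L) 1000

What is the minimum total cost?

Cheapest first:
Option T at 2: take all 1100 L → 1100 still needed.
Take 400 from Option 4 at 6 → need 700 more.
Option Y (8): take the remaining 700 → done.
Option G, Option 24, Option 7: unused.
Cost = 1100×2 + 400×6 + 700×8 = 10200.

10200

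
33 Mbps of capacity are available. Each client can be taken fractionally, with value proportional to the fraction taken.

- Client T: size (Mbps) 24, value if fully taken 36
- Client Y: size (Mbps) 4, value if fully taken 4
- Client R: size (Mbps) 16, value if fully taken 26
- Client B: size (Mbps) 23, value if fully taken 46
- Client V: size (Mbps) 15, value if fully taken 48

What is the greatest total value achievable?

Best value per unit of size first: Client V 48/15≈3.2, Client B 46/23≈2, Client R 26/16≈1.62, Client T 36/24≈1.5, Client Y 4/4≈1.
Take all of Client V (15 Mbps, value 48) — 18 Mbps left.
Fill the last 18 Mbps with part of Client B: 18/23 of it earns 36.
Total value = 84.

84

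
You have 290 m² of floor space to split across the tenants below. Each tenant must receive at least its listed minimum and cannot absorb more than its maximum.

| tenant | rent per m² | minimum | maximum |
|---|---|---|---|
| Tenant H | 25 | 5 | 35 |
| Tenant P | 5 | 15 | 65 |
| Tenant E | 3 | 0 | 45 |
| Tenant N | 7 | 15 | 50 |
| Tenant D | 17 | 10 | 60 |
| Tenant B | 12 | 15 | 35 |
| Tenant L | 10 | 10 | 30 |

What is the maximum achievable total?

3335

Meeting every minimum uses 5+15+0+15+10+15+10 = 70 m², leaving 220.
Rank by rent per m²: Tenant H 25 > Tenant D 17 > Tenant B 12 > Tenant L 10 > Tenant N 7 > Tenant P 5 > Tenant E 3.
Tenant H takes 30 more to reach its cap of 35 → 190 left.
Give Tenant D 50 more to hit its cap of 60 → 140 left.
Tenant B: +20 to 35 (cap) → 120 left.
Tenant L takes 20 more to reach its cap of 30 → 100 left.
Tenant N: +35 to 50 (cap) → 65 left.
Tenant P takes 50 more to reach its cap of 65 → 15 left.
Tenant E: +15 (room for 45) → 15. Pool exhausted.
Total = 25×35 + 5×65 + 3×15 + 7×50 + 17×60 + 12×35 + 10×30 = 3335.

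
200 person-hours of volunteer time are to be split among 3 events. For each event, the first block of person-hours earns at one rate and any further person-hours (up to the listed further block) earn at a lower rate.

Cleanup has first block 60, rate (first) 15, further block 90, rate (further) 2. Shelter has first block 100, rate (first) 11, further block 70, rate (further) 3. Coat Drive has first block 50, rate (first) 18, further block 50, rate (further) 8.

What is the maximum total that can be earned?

2790

Treat each block as its own option and order by rate: Coat Drive/tier1 18 > Cleanup/tier1 15 > Shelter/tier1 11 > Coat Drive/tier2 8 > Shelter/tier2 3 > Cleanup/tier2 2.
Coat Drive tier1 at 18: fill all 50 — 150 left.
Cleanup tier1 at 15: fill all 60 — 90 left.
Shelter/tier1: +90 of 100 at 11; pool empty.
Total = 18×50 + 15×60 + 11×90 = 2790.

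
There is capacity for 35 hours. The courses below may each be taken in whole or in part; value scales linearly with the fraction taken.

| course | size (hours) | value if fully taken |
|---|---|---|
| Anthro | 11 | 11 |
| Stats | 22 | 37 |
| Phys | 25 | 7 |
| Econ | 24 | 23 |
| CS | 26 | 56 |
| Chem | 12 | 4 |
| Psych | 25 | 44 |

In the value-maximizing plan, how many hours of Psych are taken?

Sort by value density: CS 56/26≈2.15, Psych 44/25≈1.76, Stats 37/22≈1.68, Anthro 11/11≈1, Econ 23/24≈0.958, Chem 4/12≈0.333, Phys 7/25≈0.28.
CS: take in full, 26 hours for value 56 ; 9 left.
Only 9 hours remain; take 9/25 of Psych for value 44×9/25 = 15.84.

9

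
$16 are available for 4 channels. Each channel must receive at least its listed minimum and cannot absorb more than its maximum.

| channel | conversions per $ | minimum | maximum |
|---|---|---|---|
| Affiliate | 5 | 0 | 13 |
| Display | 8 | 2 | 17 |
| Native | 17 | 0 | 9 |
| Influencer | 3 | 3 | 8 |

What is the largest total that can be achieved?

Meeting every minimum uses 0+2+0+3 = 5 $, leaving 11.
Highest conversions per $ first: Native 17 > Display 8 > Affiliate 5 > Influencer 3.
Give Native 9 more to hit its cap of 9 ; 2 left.
Display has room for 15 more but only 2 remain, so it gets 4.
Total = 8×4 + 17×9 + 3×3 = 194.

194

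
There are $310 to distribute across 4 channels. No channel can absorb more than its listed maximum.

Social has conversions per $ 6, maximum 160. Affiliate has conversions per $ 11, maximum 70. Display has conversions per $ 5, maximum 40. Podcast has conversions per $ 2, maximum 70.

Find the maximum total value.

Order the channels by conversions per $: Affiliate 11 > Social 6 > Display 5 > Podcast 2.
Give Affiliate 70 to hit its cap of 70 — 240 left.
Give Social 160 to hit its cap of 160 — 80 left.
Give Display 40 to hit its cap of 40 — 40 left.
Podcast has room for 70 but only 40 remain, so it gets 40.
Total = 6×160 + 11×70 + 5×40 + 2×40 = 2010.

2010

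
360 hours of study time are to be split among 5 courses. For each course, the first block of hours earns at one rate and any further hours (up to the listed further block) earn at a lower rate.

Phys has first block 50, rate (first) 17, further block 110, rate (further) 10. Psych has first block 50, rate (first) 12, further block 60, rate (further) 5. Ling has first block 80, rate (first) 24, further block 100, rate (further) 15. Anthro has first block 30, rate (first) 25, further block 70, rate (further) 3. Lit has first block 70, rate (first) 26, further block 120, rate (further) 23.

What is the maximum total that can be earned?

8250

Order all 10 blocks by rate: Lit/first 26 > Anthro/first 25 > Ling/first 24 > Lit/second 23 > Phys/first 17 > Ling/second 15 > Psych/first 12 > Phys/second 10 > Psych/second 5 > Anthro/second 3.
Lit/first (26): +70 — 290 left.
Anthro/first (25): +30 — 260 left.
Ling first at 24: fill all 80 — 180 left.
Lit/second (23): +120 — 60 left.
Fill Phys first block (50 at 17) — 10 left.
10 remain; put them into Ling second at 15.
Total = 26×70 + 25×30 + 24×80 + 23×120 + 17×50 + 15×10 = 8250.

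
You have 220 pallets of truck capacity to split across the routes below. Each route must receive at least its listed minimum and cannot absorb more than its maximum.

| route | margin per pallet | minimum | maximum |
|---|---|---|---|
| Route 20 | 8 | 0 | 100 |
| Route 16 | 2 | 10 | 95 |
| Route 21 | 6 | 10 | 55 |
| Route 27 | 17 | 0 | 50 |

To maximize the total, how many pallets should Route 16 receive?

Meeting every minimum uses 0+10+10+0 = 20 pallets, leaving 200.
Order the routes by margin per pallet: Route 27 17 > Route 20 8 > Route 21 6 > Route 16 2.
Route 27: +50 to 50 (cap) → 150 left.
Give Route 20 100 more to hit its cap of 100 → 50 left.
Route 21: +45 to 55 (cap) → 5 left.
Route 16: +5 (room for 85) → 15. Pool exhausted.

15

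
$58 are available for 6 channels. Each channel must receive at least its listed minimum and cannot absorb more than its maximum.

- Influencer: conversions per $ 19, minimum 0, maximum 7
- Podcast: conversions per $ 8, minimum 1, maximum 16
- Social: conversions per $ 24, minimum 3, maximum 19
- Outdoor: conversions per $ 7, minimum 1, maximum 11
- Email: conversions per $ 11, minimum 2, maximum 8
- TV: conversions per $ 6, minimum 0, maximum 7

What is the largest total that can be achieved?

861

Meeting every minimum uses 0+1+3+1+2+0 = 7 $, leaving 51.
Rank by conversions per $: Social 24 > Influencer 19 > Email 11 > Podcast 8 > Outdoor 7 > TV 6.
Social takes 16 more to reach its cap of 19 — 35 left.
Influencer takes 7 more to reach its cap of 7 — 28 left.
Give Email 6 more to hit its cap of 8 — 22 left.
Give Podcast 15 more to hit its cap of 16 — 7 left.
Only 7 left; Outdoor takes them to reach 8.
Total = 19×7 + 8×16 + 24×19 + 7×8 + 11×8 = 861.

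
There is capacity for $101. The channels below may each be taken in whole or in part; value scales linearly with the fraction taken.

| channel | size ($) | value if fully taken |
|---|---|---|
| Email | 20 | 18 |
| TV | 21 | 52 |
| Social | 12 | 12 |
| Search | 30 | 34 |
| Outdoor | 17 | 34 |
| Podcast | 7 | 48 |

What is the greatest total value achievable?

192.6

Sort by value density: Podcast 48/7≈6.86, TV 52/21≈2.48, Outdoor 34/17≈2, Search 34/30≈1.13, Social 12/12≈1, Email 18/20≈0.9.
All 7 $ of Podcast fit (value 48) ; 94 remain.
All 21 $ of TV fit (value 52) ; 73 remain.
Take all of Outdoor (17 $, value 34) ; 56 $ left.
All 30 $ of Search fit (value 34) ; 26 remain.
Take all of Social (12 $, value 12) ; 14 $ left.
Fill the last 14 $ with part of Email: 14/20 of it earns 12.6.
Total value = 192.6.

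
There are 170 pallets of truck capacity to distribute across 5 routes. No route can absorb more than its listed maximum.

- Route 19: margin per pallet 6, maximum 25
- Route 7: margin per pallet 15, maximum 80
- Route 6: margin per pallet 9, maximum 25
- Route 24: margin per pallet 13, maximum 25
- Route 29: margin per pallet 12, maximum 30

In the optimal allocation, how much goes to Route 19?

Order the routes by margin per pallet: Route 7 15 > Route 24 13 > Route 29 12 > Route 6 9 > Route 19 6.
Give Route 7 80 to hit its cap of 80 ; 90 left.
Give Route 24 25 to hit its cap of 25 ; 65 left.
Route 29: +30 to 30 (cap) ; 35 left.
Give Route 6 25 to hit its cap of 25 ; 10 left.
Only 10 left; Route 19 takes them to reach 10.

10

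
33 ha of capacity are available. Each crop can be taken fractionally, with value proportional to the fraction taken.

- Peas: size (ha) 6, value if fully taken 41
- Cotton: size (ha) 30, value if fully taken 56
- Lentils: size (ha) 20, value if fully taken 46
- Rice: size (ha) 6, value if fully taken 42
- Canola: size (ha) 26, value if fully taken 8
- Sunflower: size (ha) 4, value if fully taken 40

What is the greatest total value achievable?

162.1

Rank by value-to-size ratio: Sunflower 40/4≈10, Rice 42/6≈7, Peas 41/6≈6.83, Lentils 46/20≈2.3, Cotton 56/30≈1.87, Canola 8/26≈0.308.
All 4 ha of Sunflower fit (value 40) → 29 remain.
All 6 ha of Rice fit (value 42) → 23 remain.
Take all of Peas (6 ha, value 41) → 17 ha left.
Fill the last 17 ha with part of Lentils: 17/20 of it earns 39.1.
Total value = 162.1.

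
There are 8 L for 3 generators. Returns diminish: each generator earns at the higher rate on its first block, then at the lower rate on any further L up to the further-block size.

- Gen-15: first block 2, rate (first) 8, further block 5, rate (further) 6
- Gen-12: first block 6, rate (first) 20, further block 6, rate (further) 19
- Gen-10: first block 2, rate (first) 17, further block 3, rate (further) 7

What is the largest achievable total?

158

Treat each block as its own option and order by rate: Gen-12/T1 20 > Gen-12/T2 19 > Gen-10/T1 17 > Gen-15/T1 8 > Gen-10/T2 7 > Gen-15/T2 6.
Gen-12 T1 at 20: fill all 6 — 2 left.
Gen-12/T2: +2 of 6 at 19; pool empty.
Total = 20×6 + 19×2 = 158.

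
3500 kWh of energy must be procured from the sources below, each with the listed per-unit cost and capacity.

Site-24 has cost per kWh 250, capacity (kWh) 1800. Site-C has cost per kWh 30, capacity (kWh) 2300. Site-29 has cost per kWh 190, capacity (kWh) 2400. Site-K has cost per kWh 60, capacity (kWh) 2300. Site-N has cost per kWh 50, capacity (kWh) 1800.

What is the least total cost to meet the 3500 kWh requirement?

Use sources in increasing cost order.
Site-C (30): use full 2300 — 1200 kWh to go.
Site-N (50): take the remaining 1200 — done.
Site-K, Site-29, Site-24: unused.
Cost = 2300×30 + 1200×50 = 129000.

129000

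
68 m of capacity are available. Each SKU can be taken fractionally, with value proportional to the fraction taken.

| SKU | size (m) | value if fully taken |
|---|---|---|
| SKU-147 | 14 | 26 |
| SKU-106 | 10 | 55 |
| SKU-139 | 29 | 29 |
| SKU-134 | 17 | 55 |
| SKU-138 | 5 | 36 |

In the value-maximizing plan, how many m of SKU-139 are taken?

Rank by value-to-size ratio: SKU-138 36/5≈7.2, SKU-106 55/10≈5.5, SKU-134 55/17≈3.24, SKU-147 26/14≈1.86, SKU-139 29/29≈1.
SKU-138: take in full, 5 m for value 36 ; 63 left.
All 10 m of SKU-106 fit (value 55) ; 53 remain.
Take all of SKU-134 (17 m, value 55) ; 36 m left.
Take all of SKU-147 (14 m, value 26) ; 22 m left.
Fill the last 22 m with part of SKU-139: 22/29 of it earns 22.

22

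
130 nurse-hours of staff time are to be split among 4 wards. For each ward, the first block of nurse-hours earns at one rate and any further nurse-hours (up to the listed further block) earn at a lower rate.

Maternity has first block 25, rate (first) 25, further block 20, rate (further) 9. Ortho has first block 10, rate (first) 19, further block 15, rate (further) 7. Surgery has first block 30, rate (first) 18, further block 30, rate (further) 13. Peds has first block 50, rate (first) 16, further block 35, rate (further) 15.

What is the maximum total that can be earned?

Treat each block as its own option and order by rate: Maternity/first 25 > Ortho/first 19 > Surgery/first 18 > Peds/first 16 > Peds/second 15 > Surgery/second 13 > Maternity/second 9 > Ortho/second 7.
Fill Maternity first block (25 at 25) ; 105 left.
Fill Ortho first block (10 at 19) ; 95 left.
Surgery first at 18: fill all 30 ; 65 left.
Peds first at 16: fill all 50 ; 15 left.
15 remain; put them into Peds second at 15.
Total = 25×25 + 19×10 + 18×30 + 16×50 + 15×15 = 2380.

2380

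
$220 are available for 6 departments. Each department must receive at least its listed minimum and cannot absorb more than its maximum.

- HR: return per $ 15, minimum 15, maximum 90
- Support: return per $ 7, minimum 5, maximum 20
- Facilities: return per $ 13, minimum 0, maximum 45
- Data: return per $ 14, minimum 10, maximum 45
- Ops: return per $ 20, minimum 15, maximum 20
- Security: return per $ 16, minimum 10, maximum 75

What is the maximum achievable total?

3405

Meeting every minimum uses 15+5+0+10+15+10 = 55 $, leaving 165.
Highest return per $ first: Ops 20 > Security 16 > HR 15 > Data 14 > Facilities 13 > Support 7.
Ops takes 5 more to reach its cap of 20 ; 160 left.
Security takes 65 more to reach its cap of 75 ; 95 left.
HR: +75 to 90 (cap) ; 20 left.
Only 20 left; Data takes them to reach 30.
Total = 15×90 + 7×5 + 14×30 + 20×20 + 16×75 = 3405.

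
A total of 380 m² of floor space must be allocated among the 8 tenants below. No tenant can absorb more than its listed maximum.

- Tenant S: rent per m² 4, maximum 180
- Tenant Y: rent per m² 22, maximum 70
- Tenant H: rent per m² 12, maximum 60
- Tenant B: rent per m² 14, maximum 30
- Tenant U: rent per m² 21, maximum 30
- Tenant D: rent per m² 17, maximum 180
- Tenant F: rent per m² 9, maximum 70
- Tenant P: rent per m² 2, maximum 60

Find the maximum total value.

6460

Order the tenants by rent per m²: Tenant Y 22 > Tenant U 21 > Tenant D 17 > Tenant B 14 > Tenant H 12 > Tenant F 9 > Tenant S 4 > Tenant P 2.
Tenant Y takes 70 to reach its cap of 70 → 310 left.
Tenant U: +30 to 30 (cap) → 280 left.
Tenant D: +180 to 180 (cap) → 100 left.
Give Tenant B 30 to hit its cap of 30 → 70 left.
Give Tenant H 60 to hit its cap of 60 → 10 left.
Tenant F has room for 70 but only 10 remain, so it gets 10.
Total = 22×70 + 12×60 + 14×30 + 21×30 + 17×180 + 9×10 = 6460.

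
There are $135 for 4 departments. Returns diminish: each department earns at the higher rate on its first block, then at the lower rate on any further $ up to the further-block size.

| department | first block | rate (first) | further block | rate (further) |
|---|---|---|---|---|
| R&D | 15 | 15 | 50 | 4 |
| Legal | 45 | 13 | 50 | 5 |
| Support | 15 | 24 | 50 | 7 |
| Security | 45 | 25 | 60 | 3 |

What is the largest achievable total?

2400

Rank every tier by rate: Security/T1 25 > Support/T1 24 > R&D/T1 15 > Legal/T1 13 > Support/T2 7 > Legal/T2 5 > R&D/T2 4 > Security/T2 3.
Fill Security T1 block (45 at 25) → 90 left.
Support T1 at 24: fill all 15 → 75 left.
R&D/T1 (15): +15 → 60 left.
Legal/T1 (13): +45 → 15 left.
15 remain; put them into Support T2 at 7.
Total = 25×45 + 24×15 + 15×15 + 13×45 + 7×15 = 2400.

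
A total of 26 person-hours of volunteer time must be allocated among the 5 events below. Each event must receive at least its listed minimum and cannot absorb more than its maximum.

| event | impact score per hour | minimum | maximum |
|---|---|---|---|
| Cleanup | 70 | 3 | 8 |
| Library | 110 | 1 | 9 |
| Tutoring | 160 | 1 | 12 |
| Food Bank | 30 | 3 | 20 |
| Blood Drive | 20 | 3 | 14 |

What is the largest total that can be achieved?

2830

Meeting every minimum uses 3+1+1+3+3 = 11 person-hours, leaving 15.
Highest impact score per hour first: Tutoring 160 > Library 110 > Cleanup 70 > Food Bank 30 > Blood Drive 20.
Tutoring takes 11 more to reach its cap of 12 → 4 left.
Only 4 left; Library takes them to reach 5.
Total = 70×3 + 110×5 + 160×12 + 30×3 + 20×3 = 2830.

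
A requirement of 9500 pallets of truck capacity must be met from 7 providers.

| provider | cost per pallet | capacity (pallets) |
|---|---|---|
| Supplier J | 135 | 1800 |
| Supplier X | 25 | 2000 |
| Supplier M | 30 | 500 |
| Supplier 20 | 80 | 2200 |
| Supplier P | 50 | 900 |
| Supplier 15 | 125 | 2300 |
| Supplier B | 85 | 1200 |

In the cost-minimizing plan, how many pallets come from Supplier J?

Cheapest first:
Supplier X (25): use full 2000 ; 7500 pallets to go.
Supplier M at 30: take all 500 pallets ; 7000 still needed.
Supplier P (50): use full 900 ; 6100 pallets to go.
Supplier 20 (80): use full 2200 ; 3900 pallets to go.
Take 1200 from Supplier B at 85 ; need 2700 more.
Supplier 15 (125): use full 2300 ; 400 pallets to go.
Supplier J (135): take the remaining 400 ; done.

400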